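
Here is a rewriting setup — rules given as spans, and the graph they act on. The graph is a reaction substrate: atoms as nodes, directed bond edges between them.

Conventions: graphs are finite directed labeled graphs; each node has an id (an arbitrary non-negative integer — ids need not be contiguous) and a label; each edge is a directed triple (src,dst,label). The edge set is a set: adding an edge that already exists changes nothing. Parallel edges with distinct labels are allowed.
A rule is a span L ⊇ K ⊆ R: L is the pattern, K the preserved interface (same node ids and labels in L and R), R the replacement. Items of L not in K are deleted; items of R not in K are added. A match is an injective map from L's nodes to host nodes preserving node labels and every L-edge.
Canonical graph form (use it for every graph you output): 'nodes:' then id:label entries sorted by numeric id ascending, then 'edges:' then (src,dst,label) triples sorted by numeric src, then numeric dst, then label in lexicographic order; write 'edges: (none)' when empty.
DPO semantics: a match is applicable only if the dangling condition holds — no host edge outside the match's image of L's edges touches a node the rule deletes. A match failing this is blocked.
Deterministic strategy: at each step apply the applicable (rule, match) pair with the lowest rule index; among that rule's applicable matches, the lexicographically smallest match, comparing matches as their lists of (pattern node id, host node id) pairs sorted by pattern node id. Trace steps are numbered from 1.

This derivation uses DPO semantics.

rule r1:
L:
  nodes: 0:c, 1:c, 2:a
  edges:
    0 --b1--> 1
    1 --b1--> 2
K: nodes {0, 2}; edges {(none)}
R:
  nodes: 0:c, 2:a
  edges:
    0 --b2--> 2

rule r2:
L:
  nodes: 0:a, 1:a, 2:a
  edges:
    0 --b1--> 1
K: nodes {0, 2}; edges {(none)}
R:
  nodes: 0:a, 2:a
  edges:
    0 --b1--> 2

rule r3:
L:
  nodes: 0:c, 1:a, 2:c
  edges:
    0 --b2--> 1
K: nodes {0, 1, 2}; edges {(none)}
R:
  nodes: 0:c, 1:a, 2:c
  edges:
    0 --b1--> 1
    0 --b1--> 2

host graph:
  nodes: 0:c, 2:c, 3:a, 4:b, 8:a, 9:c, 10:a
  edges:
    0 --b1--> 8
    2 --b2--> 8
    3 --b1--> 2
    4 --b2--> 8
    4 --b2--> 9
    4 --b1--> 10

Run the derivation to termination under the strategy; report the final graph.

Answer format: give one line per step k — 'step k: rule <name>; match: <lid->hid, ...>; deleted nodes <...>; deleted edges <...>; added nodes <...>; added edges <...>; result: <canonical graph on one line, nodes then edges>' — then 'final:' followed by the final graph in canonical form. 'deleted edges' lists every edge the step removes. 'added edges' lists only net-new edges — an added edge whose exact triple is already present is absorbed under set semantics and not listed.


step 1: rule r3; match: 0->2, 1->8, 2->0; deleted nodes (none); deleted edges (2,8,b2); added nodes (none); added edges (2,0,b1); (2,8,b1); result: nodes: 0:c, 2:c, 3:a, 4:b, 8:a, 9:c, 10:a edges: (0,8,b1); (2,0,b1); (2,8,b1); (3,2,b1); (4,8,b2); (4,9,b2); (4,10,b1)
step 2: rule r1; match: 0->2, 1->0, 2->8; deleted nodes 0; deleted edges (0,8,b1); (2,0,b1); added nodes (none); added edges (2,8,b2); result: nodes: 2:c, 3:a, 4:b, 8:a, 9:c, 10:a edges: (2,8,b1); (2,8,b2); (3,2,b1); (4,8,b2); (4,9,b2); (4,10,b1)
step 3: rule r3; match: 0->2, 1->8, 2->9; deleted nodes (none); deleted edges (2,8,b2); added nodes (none); added edges (2,9,b1); result: nodes: 2:c, 3:a, 4:b, 8:a, 9:c, 10:a edges: (2,8,b1); (2,9,b1); (3,2,b1); (4,8,b2); (4,9,b2); (4,10,b1)
final:
nodes: 2:c, 3:a, 4:b, 8:a, 9:c, 10:a
edges: (2,8,b1); (2,9,b1); (3,2,b1); (4,8,b2); (4,9,b2); (4,10,b1)


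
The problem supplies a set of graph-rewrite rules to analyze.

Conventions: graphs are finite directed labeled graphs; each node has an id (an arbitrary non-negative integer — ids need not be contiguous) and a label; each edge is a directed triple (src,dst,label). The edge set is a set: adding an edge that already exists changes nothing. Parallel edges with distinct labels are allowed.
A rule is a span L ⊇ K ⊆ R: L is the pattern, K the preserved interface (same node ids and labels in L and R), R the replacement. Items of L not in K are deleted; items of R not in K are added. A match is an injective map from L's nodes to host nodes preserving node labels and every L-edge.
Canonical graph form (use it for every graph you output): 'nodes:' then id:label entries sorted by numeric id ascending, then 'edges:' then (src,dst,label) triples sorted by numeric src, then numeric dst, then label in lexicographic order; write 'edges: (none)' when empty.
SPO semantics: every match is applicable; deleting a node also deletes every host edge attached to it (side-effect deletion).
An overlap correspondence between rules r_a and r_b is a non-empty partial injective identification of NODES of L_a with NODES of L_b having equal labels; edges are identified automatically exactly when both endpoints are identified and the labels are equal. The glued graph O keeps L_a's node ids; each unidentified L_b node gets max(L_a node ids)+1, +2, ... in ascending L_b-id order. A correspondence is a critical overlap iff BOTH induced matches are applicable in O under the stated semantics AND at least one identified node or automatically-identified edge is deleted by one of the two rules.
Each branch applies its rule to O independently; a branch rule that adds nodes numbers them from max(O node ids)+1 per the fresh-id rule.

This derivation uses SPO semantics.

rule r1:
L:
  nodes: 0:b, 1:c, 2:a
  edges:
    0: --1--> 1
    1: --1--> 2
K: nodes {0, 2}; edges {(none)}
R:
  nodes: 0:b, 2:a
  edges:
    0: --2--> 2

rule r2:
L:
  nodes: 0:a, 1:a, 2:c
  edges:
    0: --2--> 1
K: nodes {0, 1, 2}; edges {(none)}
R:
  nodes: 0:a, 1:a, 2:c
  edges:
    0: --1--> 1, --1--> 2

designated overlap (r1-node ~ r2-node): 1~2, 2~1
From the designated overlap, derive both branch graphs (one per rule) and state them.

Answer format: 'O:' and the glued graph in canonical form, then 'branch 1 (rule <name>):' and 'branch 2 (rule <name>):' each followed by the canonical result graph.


O:
nodes: 0:b, 1:c, 2:a, 3:a
edges: (0,1,1); (1,2,1); (3,2,2)
branch 1 (rule r1):
nodes: 0:b, 2:a, 3:a
edges: (0,2,2); (3,2,2)
branch 2 (rule r2):
nodes: 0:b, 1:c, 2:a, 3:a
edges: (0,1,1); (1,2,1); (3,1,1); (3,2,1)


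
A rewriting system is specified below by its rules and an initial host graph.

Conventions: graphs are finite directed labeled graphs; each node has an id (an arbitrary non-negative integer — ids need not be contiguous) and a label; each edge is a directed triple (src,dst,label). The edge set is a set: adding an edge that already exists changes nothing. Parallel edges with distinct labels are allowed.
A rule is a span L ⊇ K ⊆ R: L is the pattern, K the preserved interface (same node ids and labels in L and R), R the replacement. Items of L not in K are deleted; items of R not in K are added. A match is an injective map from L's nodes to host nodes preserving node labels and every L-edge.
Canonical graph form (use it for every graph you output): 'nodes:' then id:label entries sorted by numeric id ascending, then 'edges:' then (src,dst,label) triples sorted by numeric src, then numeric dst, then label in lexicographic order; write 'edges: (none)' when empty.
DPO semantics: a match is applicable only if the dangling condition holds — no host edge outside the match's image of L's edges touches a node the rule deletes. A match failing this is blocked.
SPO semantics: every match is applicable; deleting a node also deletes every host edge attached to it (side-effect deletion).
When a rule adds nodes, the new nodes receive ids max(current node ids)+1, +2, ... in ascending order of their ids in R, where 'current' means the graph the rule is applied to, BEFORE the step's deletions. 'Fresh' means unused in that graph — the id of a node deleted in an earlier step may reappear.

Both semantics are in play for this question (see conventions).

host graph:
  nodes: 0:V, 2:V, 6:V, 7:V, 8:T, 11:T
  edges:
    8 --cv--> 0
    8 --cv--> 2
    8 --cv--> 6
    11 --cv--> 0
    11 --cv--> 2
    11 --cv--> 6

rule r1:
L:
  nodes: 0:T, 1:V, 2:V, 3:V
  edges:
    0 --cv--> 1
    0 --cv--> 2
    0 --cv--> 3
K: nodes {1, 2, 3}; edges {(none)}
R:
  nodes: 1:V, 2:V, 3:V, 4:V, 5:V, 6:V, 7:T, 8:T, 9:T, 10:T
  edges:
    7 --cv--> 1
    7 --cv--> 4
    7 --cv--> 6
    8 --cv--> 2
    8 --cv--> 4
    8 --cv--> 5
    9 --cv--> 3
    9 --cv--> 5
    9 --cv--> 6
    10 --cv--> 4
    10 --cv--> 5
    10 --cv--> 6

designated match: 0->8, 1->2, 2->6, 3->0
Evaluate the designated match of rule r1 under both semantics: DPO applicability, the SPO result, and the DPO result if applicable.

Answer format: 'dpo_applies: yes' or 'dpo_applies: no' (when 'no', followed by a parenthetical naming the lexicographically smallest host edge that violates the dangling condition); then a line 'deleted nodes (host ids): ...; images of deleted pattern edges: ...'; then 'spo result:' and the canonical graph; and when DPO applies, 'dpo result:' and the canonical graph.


dpo_applies: yes
deleted nodes (host ids): 8; images of deleted pattern edges: (8,0,cv); (8,2,cv); (8,6,cv)
spo result:
nodes: 0:V, 2:V, 6:V, 7:V, 11:T, 12:V, 13:V, 14:V, 15:T, 16:T, 17:T, 18:T
edges: (11,0,cv); (11,2,cv); (11,6,cv); (15,2,cv); (15,12,cv); (15,14,cv); (16,6,cv); (16,12,cv); (16,13,cv); (17,0,cv); (17,13,cv); (17,14,cv); (18,12,cv); (18,13,cv); (18,14,cv)
dpo result:
nodes: 0:V, 2:V, 6:V, 7:V, 11:T, 12:V, 13:V, 14:V, 15:T, 16:T, 17:T, 18:T
edges: (11,0,cv); (11,2,cv); (11,6,cv); (15,2,cv); (15,12,cv); (15,14,cv); (16,6,cv); (16,12,cv); (16,13,cv); (17,0,cv); (17,13,cv); (17,14,cv); (18,12,cv); (18,13,cv); (18,14,cv)


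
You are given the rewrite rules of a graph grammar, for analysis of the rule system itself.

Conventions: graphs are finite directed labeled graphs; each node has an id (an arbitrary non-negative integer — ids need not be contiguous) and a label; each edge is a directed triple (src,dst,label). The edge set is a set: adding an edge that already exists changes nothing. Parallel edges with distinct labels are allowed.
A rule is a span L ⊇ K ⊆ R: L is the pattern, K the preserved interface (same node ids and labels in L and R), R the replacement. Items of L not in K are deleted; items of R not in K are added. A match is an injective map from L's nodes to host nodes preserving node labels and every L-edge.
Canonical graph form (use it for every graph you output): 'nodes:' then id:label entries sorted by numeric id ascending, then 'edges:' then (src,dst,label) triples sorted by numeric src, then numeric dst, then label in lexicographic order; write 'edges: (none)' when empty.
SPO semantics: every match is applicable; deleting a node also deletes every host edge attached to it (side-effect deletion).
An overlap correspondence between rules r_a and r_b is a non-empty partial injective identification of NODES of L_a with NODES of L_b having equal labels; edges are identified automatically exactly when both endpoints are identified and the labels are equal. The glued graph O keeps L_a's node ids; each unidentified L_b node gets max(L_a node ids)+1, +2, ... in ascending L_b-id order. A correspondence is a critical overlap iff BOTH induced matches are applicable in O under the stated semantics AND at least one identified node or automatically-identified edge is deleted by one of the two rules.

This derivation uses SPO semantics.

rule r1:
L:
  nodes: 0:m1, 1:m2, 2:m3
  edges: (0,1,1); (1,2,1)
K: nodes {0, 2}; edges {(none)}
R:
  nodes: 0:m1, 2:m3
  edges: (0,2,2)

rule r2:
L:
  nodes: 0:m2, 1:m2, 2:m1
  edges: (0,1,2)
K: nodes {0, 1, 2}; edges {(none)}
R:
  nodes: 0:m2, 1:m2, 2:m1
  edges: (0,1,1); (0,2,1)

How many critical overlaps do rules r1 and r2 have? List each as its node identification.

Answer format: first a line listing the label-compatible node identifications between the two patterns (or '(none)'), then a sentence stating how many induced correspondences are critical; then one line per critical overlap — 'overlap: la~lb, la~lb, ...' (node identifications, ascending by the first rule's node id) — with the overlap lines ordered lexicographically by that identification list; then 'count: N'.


label-compatible node identifications between L(r1) and L(r2): 0~2, 1~0, 1~1
4 of the induced correspondences are critical overlaps of r1 and r2.
overlap: 0~2, 1~0
overlap: 0~2, 1~1
overlap: 1~0
overlap: 1~1
count: 4


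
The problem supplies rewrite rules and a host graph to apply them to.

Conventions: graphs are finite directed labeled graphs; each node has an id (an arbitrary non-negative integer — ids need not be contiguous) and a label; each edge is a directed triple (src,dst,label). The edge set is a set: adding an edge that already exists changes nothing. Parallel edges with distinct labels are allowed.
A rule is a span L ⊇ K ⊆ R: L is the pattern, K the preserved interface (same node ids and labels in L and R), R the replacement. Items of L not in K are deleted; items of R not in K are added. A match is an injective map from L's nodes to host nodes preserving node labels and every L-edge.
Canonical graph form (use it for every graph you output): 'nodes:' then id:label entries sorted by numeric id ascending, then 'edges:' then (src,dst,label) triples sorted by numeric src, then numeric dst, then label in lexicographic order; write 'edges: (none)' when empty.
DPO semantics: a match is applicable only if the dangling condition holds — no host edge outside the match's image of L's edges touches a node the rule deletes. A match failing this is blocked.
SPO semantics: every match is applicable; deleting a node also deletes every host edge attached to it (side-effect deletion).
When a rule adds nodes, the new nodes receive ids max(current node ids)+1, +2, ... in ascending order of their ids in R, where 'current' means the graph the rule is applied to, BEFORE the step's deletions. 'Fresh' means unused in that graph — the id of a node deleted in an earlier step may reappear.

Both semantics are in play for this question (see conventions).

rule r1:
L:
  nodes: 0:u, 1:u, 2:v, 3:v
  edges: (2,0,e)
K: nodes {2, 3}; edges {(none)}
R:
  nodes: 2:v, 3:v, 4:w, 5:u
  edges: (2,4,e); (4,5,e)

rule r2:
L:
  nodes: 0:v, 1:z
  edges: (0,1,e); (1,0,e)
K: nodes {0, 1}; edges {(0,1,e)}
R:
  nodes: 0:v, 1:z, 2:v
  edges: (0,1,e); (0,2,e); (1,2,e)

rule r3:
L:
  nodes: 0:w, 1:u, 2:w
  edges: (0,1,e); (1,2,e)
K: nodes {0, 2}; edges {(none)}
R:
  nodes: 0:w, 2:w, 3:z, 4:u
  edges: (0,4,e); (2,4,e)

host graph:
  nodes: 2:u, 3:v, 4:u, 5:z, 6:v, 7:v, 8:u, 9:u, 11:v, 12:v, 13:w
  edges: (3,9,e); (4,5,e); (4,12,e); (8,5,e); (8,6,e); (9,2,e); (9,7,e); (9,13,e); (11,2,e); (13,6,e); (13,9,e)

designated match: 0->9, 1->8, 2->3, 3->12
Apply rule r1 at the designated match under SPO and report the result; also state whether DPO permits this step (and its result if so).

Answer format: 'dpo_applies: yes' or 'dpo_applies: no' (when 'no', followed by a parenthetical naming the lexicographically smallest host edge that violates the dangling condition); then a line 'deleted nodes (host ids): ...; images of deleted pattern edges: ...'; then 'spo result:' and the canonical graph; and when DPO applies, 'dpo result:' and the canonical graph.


dpo_applies: no
(the rule deletes node 8, which keeps host edge (8,5,e) outside the match image — the dangling condition fails, DPO blocks; SPO proceeds and side-deletes such edges)
deleted nodes (host ids): 8, 9; images of deleted pattern edges: (3,9,e)
spo result:
nodes: 2:u, 3:v, 4:u, 5:z, 6:v, 7:v, 11:v, 12:v, 13:w, 14:w, 15:u
edges: (3,14,e); (4,5,e); (4,12,e); (11,2,e); (13,6,e); (14,15,e)


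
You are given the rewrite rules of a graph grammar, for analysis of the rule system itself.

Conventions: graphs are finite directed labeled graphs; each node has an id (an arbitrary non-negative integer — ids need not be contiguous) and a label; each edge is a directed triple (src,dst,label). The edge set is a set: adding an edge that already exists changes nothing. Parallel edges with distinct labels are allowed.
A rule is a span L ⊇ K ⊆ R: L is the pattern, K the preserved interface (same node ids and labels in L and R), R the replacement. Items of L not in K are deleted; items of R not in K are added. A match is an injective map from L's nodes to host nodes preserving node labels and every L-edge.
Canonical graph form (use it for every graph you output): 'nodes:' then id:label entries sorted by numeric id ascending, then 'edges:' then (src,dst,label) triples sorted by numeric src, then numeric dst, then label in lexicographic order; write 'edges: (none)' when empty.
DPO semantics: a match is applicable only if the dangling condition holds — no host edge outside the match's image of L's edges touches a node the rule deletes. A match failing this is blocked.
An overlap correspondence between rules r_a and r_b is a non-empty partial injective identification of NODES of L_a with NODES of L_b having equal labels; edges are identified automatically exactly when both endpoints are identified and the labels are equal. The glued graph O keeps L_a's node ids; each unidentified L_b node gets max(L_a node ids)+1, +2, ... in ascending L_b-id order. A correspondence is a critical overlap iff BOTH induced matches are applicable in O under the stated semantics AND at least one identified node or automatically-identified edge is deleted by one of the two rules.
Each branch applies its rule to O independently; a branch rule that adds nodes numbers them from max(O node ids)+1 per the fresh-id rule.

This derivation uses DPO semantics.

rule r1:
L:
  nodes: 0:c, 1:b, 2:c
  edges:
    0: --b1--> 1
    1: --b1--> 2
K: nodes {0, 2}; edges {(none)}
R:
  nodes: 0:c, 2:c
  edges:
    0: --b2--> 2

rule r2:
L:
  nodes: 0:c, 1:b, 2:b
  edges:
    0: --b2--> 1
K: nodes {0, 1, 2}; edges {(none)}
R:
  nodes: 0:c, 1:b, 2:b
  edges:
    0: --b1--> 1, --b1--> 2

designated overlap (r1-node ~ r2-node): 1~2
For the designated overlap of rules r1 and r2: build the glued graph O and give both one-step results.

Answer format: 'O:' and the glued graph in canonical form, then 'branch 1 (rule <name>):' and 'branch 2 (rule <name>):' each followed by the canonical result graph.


O:
nodes: 0:c, 1:b, 2:c, 3:c, 4:b
edges: (0,1,b1); (1,2,b1); (3,4,b2)
branch 1 (rule r1):
nodes: 0:c, 2:c, 3:c, 4:b
edges: (0,2,b2); (3,4,b2)
branch 2 (rule r2):
nodes: 0:c, 1:b, 2:c, 3:c, 4:b
edges: (0,1,b1); (1,2,b1); (3,1,b1); (3,4,b1)


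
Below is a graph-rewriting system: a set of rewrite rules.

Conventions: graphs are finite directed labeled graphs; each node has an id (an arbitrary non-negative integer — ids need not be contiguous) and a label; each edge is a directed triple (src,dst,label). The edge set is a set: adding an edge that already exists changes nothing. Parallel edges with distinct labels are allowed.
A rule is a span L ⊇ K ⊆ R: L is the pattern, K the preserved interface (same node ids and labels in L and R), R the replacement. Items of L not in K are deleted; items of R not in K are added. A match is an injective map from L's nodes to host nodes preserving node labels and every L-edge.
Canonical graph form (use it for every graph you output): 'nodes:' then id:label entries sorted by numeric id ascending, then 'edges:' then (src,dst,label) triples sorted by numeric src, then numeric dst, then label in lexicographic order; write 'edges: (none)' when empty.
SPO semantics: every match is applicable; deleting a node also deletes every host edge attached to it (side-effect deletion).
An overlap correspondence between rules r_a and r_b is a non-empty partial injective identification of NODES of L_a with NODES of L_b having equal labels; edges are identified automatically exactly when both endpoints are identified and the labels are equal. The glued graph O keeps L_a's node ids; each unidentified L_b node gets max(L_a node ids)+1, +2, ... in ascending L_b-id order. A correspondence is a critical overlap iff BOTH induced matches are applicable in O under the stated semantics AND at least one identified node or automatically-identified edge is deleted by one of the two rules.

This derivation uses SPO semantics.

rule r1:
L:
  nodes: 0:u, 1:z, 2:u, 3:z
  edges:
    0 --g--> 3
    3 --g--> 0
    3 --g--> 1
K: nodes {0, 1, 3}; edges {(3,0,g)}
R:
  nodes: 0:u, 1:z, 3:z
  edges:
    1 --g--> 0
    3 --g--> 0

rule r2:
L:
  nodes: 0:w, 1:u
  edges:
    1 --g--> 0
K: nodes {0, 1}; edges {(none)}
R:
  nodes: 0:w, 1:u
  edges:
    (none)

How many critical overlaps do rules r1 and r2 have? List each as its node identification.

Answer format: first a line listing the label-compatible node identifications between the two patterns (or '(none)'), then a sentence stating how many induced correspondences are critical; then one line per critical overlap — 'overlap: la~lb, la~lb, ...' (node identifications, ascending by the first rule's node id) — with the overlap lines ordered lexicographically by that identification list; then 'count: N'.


label-compatible node identifications between L(r1) and L(r2): 0~1, 2~1
1 of the induced correspondences is a critical overlap of r1 and r2.
overlap: 2~1
count: 1


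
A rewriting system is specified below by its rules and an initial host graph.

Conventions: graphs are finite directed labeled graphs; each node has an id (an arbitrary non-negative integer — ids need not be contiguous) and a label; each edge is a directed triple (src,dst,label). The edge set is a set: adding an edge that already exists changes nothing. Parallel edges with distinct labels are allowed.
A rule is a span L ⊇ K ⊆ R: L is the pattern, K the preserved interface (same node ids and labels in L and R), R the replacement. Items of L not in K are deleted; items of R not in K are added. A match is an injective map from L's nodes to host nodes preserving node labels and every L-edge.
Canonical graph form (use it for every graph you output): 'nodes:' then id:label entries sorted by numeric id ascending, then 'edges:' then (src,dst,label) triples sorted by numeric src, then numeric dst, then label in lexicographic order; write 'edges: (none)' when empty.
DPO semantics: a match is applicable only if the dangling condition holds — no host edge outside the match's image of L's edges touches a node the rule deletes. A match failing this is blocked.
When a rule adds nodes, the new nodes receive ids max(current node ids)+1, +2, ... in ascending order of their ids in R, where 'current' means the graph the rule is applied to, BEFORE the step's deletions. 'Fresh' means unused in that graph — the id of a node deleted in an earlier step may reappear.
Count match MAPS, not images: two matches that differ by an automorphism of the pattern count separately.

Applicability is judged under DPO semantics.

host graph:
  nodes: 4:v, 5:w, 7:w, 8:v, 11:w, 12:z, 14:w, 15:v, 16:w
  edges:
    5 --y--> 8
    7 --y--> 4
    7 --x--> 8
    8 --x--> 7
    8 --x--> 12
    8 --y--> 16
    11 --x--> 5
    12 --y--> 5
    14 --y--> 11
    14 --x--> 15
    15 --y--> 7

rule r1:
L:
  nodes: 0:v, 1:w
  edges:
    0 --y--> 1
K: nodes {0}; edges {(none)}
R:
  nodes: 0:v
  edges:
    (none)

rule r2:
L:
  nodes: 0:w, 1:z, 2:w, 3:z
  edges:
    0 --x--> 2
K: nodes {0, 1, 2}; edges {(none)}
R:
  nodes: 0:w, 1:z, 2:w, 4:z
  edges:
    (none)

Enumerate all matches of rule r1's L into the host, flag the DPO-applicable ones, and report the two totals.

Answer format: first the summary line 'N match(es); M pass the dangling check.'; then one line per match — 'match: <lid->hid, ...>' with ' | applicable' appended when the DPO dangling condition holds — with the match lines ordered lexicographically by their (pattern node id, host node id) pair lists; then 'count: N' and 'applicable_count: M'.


2 match(es); 1 pass the dangling check.
match: 0->8, 1->16 | applicable
match: 0->15, 1->7
count: 2
applicable_count: 1


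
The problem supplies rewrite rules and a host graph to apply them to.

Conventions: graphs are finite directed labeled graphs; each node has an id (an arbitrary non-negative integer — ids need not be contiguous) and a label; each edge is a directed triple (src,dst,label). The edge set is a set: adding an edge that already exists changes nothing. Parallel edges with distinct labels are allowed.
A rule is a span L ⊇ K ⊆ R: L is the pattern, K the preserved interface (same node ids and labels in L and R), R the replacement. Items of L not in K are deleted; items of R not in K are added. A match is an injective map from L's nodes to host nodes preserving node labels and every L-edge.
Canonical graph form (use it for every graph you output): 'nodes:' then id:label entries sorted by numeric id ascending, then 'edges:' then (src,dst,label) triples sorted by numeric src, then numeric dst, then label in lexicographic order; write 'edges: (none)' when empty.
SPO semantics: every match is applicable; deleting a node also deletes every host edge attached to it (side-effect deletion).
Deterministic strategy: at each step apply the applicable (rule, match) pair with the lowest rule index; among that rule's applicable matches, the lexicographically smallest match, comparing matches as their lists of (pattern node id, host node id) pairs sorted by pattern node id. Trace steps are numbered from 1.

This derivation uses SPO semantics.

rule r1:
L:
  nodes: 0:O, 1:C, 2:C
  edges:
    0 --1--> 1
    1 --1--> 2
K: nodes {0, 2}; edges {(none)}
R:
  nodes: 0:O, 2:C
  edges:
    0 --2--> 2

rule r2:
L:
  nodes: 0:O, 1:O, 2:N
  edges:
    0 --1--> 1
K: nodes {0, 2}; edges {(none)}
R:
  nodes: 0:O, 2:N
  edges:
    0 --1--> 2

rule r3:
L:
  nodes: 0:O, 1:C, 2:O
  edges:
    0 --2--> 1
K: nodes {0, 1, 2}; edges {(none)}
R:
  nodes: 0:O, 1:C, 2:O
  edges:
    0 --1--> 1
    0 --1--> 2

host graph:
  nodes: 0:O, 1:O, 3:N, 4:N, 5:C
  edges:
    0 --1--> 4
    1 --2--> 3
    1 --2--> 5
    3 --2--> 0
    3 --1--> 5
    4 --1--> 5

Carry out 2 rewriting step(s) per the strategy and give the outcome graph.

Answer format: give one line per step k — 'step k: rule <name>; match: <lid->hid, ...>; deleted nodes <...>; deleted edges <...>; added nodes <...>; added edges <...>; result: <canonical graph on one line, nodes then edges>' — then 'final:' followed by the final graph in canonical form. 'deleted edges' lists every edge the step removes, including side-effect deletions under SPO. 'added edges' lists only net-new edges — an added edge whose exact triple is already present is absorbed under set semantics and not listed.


step 1: rule r3; match: 0->1, 1->5, 2->0; deleted nodes (none); deleted edges (1,5,2); added nodes (none); added edges (1,0,1); (1,5,1); result: nodes: 0:O, 1:O, 3:N, 4:N, 5:C edges: (0,4,1); (1,0,1); (1,3,2); (1,5,1); (3,0,2); (3,5,1); (4,5,1)
step 2: rule r2; match: 0->1, 1->0, 2->3; deleted nodes 0; deleted edges (0,4,1); (1,0,1); (3,0,2); added nodes (none); added edges (1,3,1); result: nodes: 1:O, 3:N, 4:N, 5:C edges: (1,3,1); (1,3,2); (1,5,1); (3,5,1); (4,5,1)
final:
nodes: 1:O, 3:N, 4:N, 5:C
edges: (1,3,1); (1,3,2); (1,5,1); (3,5,1); (4,5,1)


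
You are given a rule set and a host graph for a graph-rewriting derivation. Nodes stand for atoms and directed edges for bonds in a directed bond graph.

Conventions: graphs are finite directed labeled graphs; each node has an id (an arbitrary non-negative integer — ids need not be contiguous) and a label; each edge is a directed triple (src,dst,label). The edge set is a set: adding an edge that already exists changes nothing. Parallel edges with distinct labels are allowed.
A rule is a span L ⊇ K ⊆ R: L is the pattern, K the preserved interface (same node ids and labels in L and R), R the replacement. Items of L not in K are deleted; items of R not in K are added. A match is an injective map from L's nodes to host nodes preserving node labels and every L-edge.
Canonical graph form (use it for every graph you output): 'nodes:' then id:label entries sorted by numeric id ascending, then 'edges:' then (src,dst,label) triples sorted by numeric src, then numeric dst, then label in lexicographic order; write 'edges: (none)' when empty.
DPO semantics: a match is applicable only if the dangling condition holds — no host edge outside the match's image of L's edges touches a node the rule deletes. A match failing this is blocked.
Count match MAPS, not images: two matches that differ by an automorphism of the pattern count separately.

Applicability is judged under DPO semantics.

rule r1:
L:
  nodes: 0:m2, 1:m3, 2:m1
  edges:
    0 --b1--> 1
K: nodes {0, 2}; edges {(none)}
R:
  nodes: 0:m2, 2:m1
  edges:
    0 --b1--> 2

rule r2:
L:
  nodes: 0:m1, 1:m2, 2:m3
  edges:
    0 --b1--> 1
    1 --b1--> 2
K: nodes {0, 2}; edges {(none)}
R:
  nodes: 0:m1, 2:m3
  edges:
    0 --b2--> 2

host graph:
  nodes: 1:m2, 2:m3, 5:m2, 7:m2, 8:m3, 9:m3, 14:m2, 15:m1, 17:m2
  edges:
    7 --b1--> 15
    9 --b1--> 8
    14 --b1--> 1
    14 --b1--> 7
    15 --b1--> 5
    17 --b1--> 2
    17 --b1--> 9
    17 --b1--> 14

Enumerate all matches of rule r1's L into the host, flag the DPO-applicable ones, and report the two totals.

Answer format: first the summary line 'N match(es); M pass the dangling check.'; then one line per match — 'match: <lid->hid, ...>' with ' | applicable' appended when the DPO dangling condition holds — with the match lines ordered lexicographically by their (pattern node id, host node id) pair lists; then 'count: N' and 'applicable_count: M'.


2 match(es); 1 pass the dangling check.
match: 0->17, 1->2, 2->15 | applicable
match: 0->17, 1->9, 2->15
count: 2
applicable_count: 1


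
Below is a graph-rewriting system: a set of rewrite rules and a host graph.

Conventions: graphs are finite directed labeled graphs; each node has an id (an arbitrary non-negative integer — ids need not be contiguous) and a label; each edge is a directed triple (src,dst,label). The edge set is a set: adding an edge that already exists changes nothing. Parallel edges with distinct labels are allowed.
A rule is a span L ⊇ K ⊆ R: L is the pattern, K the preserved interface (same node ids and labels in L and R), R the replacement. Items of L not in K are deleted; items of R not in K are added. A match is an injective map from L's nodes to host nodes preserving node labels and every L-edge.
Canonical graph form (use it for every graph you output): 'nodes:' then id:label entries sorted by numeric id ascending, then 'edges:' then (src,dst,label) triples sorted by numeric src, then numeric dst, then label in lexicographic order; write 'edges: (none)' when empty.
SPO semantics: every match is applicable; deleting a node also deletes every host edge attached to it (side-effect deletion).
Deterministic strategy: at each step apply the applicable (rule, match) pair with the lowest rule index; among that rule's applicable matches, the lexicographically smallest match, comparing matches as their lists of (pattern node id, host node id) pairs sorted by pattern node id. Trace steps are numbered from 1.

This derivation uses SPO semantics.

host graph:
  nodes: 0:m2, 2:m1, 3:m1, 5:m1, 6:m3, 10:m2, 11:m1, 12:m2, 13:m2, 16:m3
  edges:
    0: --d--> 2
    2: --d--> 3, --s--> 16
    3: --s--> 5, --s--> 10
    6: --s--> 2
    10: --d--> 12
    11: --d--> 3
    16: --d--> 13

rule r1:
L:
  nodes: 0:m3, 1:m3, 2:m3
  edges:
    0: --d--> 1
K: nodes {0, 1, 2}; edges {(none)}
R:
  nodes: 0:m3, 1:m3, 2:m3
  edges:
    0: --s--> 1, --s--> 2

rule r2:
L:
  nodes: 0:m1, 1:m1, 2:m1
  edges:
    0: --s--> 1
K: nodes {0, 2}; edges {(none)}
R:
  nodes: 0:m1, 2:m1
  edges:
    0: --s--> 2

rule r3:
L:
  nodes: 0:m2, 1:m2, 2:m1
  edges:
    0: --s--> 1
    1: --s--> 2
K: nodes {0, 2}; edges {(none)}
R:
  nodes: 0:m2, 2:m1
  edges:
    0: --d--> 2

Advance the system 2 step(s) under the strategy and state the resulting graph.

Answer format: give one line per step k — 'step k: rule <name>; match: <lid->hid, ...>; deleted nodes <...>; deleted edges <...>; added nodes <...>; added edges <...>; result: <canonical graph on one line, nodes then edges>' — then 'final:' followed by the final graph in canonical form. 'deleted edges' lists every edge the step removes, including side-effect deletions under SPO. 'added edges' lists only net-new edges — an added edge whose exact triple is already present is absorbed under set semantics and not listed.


step 1: rule r2; match: 0->3, 1->5, 2->2; deleted nodes 5; deleted edges (3,5,s); added nodes (none); added edges (3,2,s); result: nodes: 0:m2, 2:m1, 3:m1, 6:m3, 10:m2, 11:m1, 12:m2, 13:m2, 16:m3 edges: (0,2,d); (2,3,d); (2,16,s); (3,2,s); (3,10,s); (6,2,s); (10,12,d); (11,3,d); (16,13,d)
step 2: rule r2; match: 0->3, 1->2, 2->11; deleted nodes 2; deleted edges (0,2,d); (2,3,d); (2,16,s); (3,2,s); (6,2,s); added nodes (none); added edges (3,11,s); result: nodes: 0:m2, 3:m1, 6:m3, 10:m2, 11:m1, 12:m2, 13:m2, 16:m3 edges: (3,10,s); (3,11,s); (10,12,d); (11,3,d); (16,13,d)
final:
nodes: 0:m2, 3:m1, 6:m3, 10:m2, 11:m1, 12:m2, 13:m2, 16:m3
edges: (3,10,s); (3,11,s); (10,12,d); (11,3,d); (16,13,d)


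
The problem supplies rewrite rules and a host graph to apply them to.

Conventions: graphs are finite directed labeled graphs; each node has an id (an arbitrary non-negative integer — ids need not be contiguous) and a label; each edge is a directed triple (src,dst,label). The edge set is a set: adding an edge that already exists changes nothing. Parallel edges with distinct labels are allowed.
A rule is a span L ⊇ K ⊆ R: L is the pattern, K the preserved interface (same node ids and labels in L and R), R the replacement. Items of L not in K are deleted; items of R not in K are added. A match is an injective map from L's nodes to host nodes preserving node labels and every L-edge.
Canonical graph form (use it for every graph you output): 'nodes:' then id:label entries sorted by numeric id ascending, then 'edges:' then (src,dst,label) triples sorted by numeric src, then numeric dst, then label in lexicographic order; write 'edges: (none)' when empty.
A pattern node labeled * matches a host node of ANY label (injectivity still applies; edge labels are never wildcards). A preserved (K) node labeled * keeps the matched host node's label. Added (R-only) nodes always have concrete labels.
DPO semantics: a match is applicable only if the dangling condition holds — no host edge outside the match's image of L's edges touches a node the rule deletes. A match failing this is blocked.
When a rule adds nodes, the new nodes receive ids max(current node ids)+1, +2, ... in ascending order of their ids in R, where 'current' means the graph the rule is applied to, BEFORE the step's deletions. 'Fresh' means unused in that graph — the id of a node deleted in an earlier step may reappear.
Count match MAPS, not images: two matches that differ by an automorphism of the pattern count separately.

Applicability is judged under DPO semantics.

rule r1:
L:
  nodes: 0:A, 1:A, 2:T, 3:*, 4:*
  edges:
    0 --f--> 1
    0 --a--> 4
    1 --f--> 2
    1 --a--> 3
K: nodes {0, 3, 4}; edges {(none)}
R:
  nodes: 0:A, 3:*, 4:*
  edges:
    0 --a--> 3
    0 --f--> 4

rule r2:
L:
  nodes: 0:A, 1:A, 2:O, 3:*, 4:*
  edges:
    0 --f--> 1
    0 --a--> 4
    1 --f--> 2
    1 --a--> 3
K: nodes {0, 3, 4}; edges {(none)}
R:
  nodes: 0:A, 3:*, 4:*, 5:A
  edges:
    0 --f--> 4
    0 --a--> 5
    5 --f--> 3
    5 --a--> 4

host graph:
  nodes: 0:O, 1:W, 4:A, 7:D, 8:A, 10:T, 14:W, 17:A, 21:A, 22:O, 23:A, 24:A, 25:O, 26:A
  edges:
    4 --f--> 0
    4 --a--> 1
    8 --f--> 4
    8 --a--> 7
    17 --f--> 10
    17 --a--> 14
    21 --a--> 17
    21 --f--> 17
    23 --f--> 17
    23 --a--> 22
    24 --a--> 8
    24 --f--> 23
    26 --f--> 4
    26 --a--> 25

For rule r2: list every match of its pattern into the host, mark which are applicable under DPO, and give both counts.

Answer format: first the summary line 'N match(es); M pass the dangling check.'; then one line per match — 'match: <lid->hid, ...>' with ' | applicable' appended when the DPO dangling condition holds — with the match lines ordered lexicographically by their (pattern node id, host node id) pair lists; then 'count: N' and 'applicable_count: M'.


2 match(es); 0 pass the dangling check.
match: 0->8, 1->4, 2->0, 3->1, 4->7
match: 0->26, 1->4, 2->0, 3->1, 4->25
count: 2
applicable_count: 0


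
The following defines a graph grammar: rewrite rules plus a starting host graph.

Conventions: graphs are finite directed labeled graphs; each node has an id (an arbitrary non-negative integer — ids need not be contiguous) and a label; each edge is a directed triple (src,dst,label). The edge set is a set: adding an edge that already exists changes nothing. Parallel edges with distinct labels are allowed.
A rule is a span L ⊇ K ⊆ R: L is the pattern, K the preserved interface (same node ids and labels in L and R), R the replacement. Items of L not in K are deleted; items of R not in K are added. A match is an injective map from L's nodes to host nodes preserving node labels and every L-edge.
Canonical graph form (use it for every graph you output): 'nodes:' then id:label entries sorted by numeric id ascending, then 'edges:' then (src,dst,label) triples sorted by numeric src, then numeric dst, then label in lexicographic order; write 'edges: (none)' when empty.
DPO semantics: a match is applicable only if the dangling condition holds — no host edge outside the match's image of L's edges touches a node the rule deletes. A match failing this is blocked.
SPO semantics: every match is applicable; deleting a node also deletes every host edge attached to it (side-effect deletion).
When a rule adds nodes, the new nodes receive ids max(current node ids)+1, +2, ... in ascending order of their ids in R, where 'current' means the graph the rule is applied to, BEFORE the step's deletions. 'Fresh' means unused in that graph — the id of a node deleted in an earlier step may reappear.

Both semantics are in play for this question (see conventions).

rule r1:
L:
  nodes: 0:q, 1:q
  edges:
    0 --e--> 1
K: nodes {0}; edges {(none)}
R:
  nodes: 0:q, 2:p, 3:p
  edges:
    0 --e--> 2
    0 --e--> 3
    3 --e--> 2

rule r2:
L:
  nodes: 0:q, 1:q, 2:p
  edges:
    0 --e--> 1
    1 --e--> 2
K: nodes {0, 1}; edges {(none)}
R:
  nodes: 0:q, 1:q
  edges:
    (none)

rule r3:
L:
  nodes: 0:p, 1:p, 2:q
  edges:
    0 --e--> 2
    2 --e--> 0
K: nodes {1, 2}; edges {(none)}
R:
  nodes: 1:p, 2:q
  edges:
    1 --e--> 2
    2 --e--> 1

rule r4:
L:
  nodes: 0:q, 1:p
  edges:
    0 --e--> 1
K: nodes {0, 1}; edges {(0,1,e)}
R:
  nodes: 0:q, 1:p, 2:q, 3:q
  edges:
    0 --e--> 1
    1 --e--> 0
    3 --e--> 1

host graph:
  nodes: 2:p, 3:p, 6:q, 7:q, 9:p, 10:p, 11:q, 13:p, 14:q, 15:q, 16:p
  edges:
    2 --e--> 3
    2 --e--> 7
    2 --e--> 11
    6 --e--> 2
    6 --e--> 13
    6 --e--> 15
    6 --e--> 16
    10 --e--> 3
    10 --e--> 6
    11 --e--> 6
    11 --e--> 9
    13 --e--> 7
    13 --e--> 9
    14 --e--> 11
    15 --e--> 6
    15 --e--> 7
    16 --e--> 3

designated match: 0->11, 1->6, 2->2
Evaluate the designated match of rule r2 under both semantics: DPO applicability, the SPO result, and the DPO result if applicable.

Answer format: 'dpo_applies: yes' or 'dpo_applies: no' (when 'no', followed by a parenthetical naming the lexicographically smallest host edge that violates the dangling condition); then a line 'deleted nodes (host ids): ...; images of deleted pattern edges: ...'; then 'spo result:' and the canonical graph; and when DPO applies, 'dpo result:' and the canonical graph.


dpo_applies: no
(the rule deletes node 2, which keeps host edge (2,3,e) outside the match image — the dangling condition fails, DPO blocks; SPO proceeds and side-deletes such edges)
deleted nodes (host ids): 2; images of deleted pattern edges: (6,2,e); (11,6,e)
spo result:
nodes: 3:p, 6:q, 7:q, 9:p, 10:p, 11:q, 13:p, 14:q, 15:q, 16:p
edges: (6,13,e); (6,15,e); (6,16,e); (10,3,e); (10,6,e); (11,9,e); (13,7,e); (13,9,e); (14,11,e); (15,6,e); (15,7,e); (16,3,e)


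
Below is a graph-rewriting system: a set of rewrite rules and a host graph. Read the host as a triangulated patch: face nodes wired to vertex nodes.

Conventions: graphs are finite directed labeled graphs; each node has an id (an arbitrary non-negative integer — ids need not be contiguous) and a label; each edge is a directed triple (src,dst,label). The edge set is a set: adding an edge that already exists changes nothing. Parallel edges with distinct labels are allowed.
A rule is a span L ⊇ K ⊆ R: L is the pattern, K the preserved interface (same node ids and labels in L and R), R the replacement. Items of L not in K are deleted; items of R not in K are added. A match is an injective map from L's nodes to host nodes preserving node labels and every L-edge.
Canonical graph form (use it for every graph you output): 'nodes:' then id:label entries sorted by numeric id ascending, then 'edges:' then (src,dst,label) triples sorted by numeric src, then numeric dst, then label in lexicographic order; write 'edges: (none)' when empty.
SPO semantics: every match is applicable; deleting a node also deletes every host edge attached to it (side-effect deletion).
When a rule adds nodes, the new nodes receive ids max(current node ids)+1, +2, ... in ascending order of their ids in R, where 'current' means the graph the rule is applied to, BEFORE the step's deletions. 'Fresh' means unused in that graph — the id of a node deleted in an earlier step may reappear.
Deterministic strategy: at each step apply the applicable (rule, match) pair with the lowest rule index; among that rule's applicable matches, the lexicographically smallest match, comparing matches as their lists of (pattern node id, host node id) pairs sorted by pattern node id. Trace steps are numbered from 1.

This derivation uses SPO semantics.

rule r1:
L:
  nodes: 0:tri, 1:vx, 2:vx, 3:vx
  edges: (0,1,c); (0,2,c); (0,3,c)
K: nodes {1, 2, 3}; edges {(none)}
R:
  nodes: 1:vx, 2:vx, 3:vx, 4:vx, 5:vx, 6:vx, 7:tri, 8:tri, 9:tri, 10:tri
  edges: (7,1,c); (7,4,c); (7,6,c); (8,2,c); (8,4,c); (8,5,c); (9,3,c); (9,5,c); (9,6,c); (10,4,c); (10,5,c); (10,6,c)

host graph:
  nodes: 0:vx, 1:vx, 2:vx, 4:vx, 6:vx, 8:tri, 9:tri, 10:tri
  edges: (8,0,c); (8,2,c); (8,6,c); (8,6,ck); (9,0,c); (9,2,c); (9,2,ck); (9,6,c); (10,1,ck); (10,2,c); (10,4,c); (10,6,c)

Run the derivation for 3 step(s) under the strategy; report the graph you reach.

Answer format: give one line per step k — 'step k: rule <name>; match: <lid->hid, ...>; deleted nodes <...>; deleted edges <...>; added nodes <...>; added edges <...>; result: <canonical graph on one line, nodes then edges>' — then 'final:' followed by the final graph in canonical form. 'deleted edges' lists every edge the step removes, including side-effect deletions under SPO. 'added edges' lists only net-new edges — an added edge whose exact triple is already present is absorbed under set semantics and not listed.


step 1: rule r1; match: 0->8, 1->0, 2->2, 3->6; deleted nodes 8; deleted edges (8,0,c); (8,2,c); (8,6,c); (8,6,ck); added nodes 11, 12, 13, 14, 15, 16, 17; added edges (14,0,c); (14,11,c); (14,13,c); (15,2,c); (15,11,c); (15,12,c); (16,6,c); (16,12,c); (16,13,c); (17,11,c); (17,12,c); (17,13,c); result: nodes: 0:vx, 1:vx, 2:vx, 4:vx, 6:vx, 9:tri, 10:tri, 11:vx, 12:vx, 13:vx, 14:tri, 15:tri, 16:tri, 17:tri edges: (9,0,c); (9,2,c); (9,2,ck); (9,6,c); (10,1,ck); (10,2,c); (10,4,c); (10,6,c); (14,0,c); (14,11,c); (14,13,c); (15,2,c); (15,11,c); (15,12,c); (16,6,c); (16,12,c); (16,13,c); (17,11,c); (17,12,c); (17,13,c)
step 2: rule r1; match: 0->9, 1->0, 2->2, 3->6; deleted nodes 9; deleted edges (9,0,c); (9,2,c); (9,2,ck); (9,6,c); added nodes 18, 19, 20, 21, 22, 23, 24; added edges (21,0,c); (21,18,c); (21,20,c); (22,2,c); (22,18,c); (22,19,c); (23,6,c); (23,19,c); (23,20,c); (24,18,c); (24,19,c); (24,20,c); result: nodes: 0:vx, 1:vx, 2:vx, 4:vx, 6:vx, 10:tri, 11:vx, 12:vx, 13:vx, 14:tri, 15:tri, 16:tri, 17:tri, 18:vx, 19:vx, 20:vx, 21:tri, 22:tri, 23:tri, 24:tri edges: (10,1,ck); (10,2,c); (10,4,c); (10,6,c); (14,0,c); (14,11,c); (14,13,c); (15,2,c); (15,11,c); (15,12,c); (16,6,c); (16,12,c); (16,13,c); (17,11,c); (17,12,c); (17,13,c); (21,0,c); (21,18,c); (21,20,c); (22,2,c); (22,18,c); (22,19,c); (23,6,c); (23,19,c); (23,20,c); (24,18,c); (24,19,c); (24,20,c)
step 3: rule r1; match: 0->10, 1->2, 2->4, 3->6; deleted nodes 10; deleted edges (10,1,ck); (10,2,c); (10,4,c); (10,6,c); added nodes 25, 26, 27, 28, 29, 30, 31; added edges (28,2,c); (28,25,c); (28,27,c); (29,4,c); (29,25,c); (29,26,c); (30,6,c); (30,26,c); (30,27,c); (31,25,c); (31,26,c); (31,27,c); result: nodes: 0:vx, 1:vx, 2:vx, 4:vx, 6:vx, 11:vx, 12:vx, 13:vx, 14:tri, 15:tri, 16:tri, 17:tri, 18:vx, 19:vx, 20:vx, 21:tri, 22:tri, 23:tri, 24:tri, 25:vx, 26:vx, 27:vx, 28:tri, 29:tri, 30:tri, 31:tri edges: (14,0,c); (14,11,c); (14,13,c); (15,2,c); (15,11,c); (15,12,c); (16,6,c); (16,12,c); (16,13,c); (17,11,c); (17,12,c); (17,13,c); (21,0,c); (21,18,c); (21,20,c); (22,2,c); (22,18,c); (22,19,c); (23,6,c); (23,19,c); (23,20,c); (24,18,c); (24,19,c); (24,20,c); (28,2,c); (28,25,c); (28,27,c); (29,4,c); (29,25,c); (29,26,c); (30,6,c); (30,26,c); (30,27,c); (31,25,c); (31,26,c); (31,27,c)
final:
nodes: 0:vx, 1:vx, 2:vx, 4:vx, 6:vx, 11:vx, 12:vx, 13:vx, 14:tri, 15:tri, 16:tri, 17:tri, 18:vx, 19:vx, 20:vx, 21:tri, 22:tri, 23:tri, 24:tri, 25:vx, 26:vx, 27:vx, 28:tri, 29:tri, 30:tri, 31:tri
edges: (14,0,c); (14,11,c); (14,13,c); (15,2,c); (15,11,c); (15,12,c); (16,6,c); (16,12,c); (16,13,c); (17,11,c); (17,12,c); (17,13,c); (21,0,c); (21,18,c); (21,20,c); (22,2,c); (22,18,c); (22,19,c); (23,6,c); (23,19,c); (23,20,c); (24,18,c); (24,19,c); (24,20,c); (28,2,c); (28,25,c); (28,27,c); (29,4,c); (29,25,c); (29,26,c); (30,6,c); (30,26,c); (30,27,c); (31,25,c); (31,26,c); (31,27,c)
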